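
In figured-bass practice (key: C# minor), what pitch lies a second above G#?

A

Counting 1 letter step above G# lands on A; in C# minor, that letter is A.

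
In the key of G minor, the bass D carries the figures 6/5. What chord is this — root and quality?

The figures 6/5 indicate a seventh chord in first inversion.
In first inversion the root lies a sixth above the bass: a sixth above D in G minor is Bb.
The chord tones are D, F, A, Bb, giving Bb major seventh.

Bb major seventh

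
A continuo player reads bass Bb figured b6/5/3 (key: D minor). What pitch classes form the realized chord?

A third above Bb in this key is D.
A fifth above Bb in this key is F.
A sixth above Bb in this key is G, lowered to Gb by the flat.
Together with the bass Bb, this spells Gb augmented major seventh in first inversion.

Bb, D, F, Gb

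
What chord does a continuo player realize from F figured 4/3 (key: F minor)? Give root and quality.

The figures 4/3 indicate a seventh chord in second inversion.
In second inversion the root lies a fourth above the bass: a fourth above F in F minor is Bb.
The chord tones are F, Ab, Bb, Db, giving Bb minor seventh.

Bb minor seventh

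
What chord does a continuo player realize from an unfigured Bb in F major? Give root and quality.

An unfigured bass indicates a triad in root position.
In root position the bass is the root, so the root is Bb.
The chord tones are Bb, D, F, giving Bb major.

Bb major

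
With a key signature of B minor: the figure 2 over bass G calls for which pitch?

Counting 1 letter step above G lands on A; in B minor, that letter is A.

A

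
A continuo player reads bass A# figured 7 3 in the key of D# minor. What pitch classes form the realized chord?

A#, C#, E#, G#

The written figures 7 3 are shorthand for 7/5/3: the 5 is implied.
A third above A# in this key is C#.
A fifth above A# in this key is E#.
A seventh above A# in this key is G#.
Together with the bass A#, this spells A# minor seventh in root position.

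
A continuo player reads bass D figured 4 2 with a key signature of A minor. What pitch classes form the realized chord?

D, E, G, B

The written figures 4 2 are shorthand for 6/4/2: the 6 is implied.
A second above D in this key is E.
A fourth above D in this key is G.
A sixth above D in this key is B.
Together with the bass D, this spells E minor seventh in third inversion.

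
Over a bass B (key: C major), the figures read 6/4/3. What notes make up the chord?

B, D, E, G

A third above B in this key is D.
A fourth above B in this key is E.
A sixth above B in this key is G.
Together with the bass B, this spells E minor seventh in second inversion.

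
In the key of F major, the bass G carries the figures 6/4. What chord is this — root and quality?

The figures 6/4 indicate a triad in second inversion.
In second inversion the root lies a fourth above the bass: a fourth above G in F major is C.
The chord tones are G, C, E, giving C major.

C major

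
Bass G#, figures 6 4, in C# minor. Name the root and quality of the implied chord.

The figures 6 4 indicate a triad in second inversion.
In second inversion the root lies a fourth above the bass: a fourth above G# in C# minor is C#.
The chord tones are G#, C#, E, giving C# minor.

C# minor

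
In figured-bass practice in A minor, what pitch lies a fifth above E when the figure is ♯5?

B#

Counting 4 letter steps above E lands on B; in A minor, that letter is B.
The #5 figure raises it a semitone, giving B#.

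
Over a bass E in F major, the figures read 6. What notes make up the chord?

The written figures 6 are shorthand for 6/3: the 3 is implied.
A third above E in this key is G.
A sixth above E in this key is C.
Together with the bass E, this spells C major in first inversion.

E, G, C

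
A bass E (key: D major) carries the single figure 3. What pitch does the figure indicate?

G

Counting 2 letter steps above E lands on G; in D major, that letter is G.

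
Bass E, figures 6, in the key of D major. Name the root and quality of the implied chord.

The figures 6 indicate a triad in first inversion.
In first inversion the root lies a sixth above the bass: a sixth above E in D major is C#.
The chord tones are E, G, C#, giving C# diminished.

C# diminished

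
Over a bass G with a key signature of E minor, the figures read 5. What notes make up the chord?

The written figures 5 are shorthand for 5/3: the 3 is implied.
A third above G in this key is B.
A fifth above G in this key is D.
Together with the bass G, this spells G major in root position.

G, B, D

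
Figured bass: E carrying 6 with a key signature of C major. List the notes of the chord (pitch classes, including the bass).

The written figures 6 are shorthand for 6/3: the 3 is implied.
A third above E in this key is G.
A sixth above E in this key is C.
Together with the bass E, this spells C major in first inversion.

E, G, C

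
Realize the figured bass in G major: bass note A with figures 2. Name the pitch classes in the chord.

A, B, D, F#

The written figures 2 are shorthand for 6/4/2: the 6/4 are implied.
A second above A in this key is B.
A fourth above A in this key is D.
A sixth above A in this key is F#.
Together with the bass A, this spells B minor seventh in third inversion.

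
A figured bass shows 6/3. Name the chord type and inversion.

Intervals of 6/3 above the bass form a triad; the bass is the third, so this is first inversion.

triad, first inversion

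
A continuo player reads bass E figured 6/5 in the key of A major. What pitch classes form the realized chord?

E, G#, B, C#

The written figures 6/5 are shorthand for 6/5/3: the 3 is implied.
A third above E in this key is G#.
A fifth above E in this key is B.
A sixth above E in this key is C#.
Together with the bass E, this spells C# minor seventh in first inversion.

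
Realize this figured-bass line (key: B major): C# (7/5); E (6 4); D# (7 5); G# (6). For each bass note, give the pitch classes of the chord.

C#, E, G#, B | E, A#, C# | D#, F#, A#, C# | G#, B, E

C# (7/5/3): C#, E, G#, B.
E (6/4): E, A#, C#.
D# (7/5/3): D#, F#, A#, C#.
G# (6/3): G#, B, E.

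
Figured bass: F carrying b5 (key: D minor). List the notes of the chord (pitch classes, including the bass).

The written figures b5 are shorthand for 5/3: the 3 is implied.
A third above F in this key is A.
A fifth above F in this key is C, lowered to Cb by the flat.

F, A, Cb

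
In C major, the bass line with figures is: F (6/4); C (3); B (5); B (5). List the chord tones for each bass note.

F (6/4): F, B, D.
C (5/3): C, E, G.
B (5/3): B, D, F.
B (5/3): B, D, F.

F, B, D | C, E, G | B, D, F | B, D, F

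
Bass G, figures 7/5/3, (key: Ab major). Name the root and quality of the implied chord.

G half-diminished seventh

The figures 7/5/3 indicate a seventh chord in root position.
In root position the bass is the root, so the root is G.
The chord tones are G, Bb, Db, F, giving G half-diminished seventh.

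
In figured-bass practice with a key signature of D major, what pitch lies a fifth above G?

D

Counting 4 letter steps above G lands on D; in D major, that letter is D.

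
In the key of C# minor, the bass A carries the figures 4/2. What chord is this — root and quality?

B dominant seventh

The figures 4/2 indicate a seventh chord in third inversion.
In third inversion the root lies a second above the bass: a second above A in C# minor is B.
The chord tones are A, B, D#, F#, giving B dominant seventh.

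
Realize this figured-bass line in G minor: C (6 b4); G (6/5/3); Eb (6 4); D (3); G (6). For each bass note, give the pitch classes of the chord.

C, Fb, A | G, Bb, D, Eb | Eb, A, C | D, F, A | G, Bb, Eb

C (6/b4): C, Fb, A.
G (6/5/3): G, Bb, D, Eb.
Eb (6/4): Eb, A, C.
D (5/3): D, F, A.
G (6/3): G, Bb, Eb.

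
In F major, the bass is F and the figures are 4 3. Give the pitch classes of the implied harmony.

The written figures 4 3 are shorthand for 6/4/3: the 6 is implied.
A third above F in this key is A.
A fourth above F in this key is Bb.
A sixth above F in this key is D.
Together with the bass F, this spells Bb major seventh in second inversion.

F, A, Bb, D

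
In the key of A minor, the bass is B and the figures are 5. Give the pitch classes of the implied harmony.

B, D, F

The written figures 5 are shorthand for 5/3: the 3 is implied.
A third above B in this key is D.
A fifth above B in this key is F.
Together with the bass B, this spells B diminished in root position.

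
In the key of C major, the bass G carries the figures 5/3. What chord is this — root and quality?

The figures 5/3 indicate a triad in root position.
In root position the bass is the root, so the root is G.
The chord tones are G, B, D, giving G major.

G major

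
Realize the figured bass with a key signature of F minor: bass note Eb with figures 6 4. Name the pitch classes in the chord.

Eb, Ab, C

A fourth above Eb in this key is Ab.
A sixth above Eb in this key is C.
Together with the bass Eb, this spells Ab major in second inversion.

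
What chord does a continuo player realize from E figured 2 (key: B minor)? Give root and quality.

F# minor seventh

The figures 2 indicate a seventh chord in third inversion.
In third inversion the root lies a second above the bass: a second above E in B minor is F#.
The chord tones are E, F#, A, C#, giving F# minor seventh.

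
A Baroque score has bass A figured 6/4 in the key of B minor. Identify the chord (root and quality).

D major

The figures 6/4 indicate a triad in second inversion.
In second inversion the root lies a fourth above the bass: a fourth above A in B minor is D.
The chord tones are A, D, F#, giving D major.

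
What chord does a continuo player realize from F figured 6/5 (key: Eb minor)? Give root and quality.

The figures 6/5 indicate a seventh chord in first inversion.
In first inversion the root lies a sixth above the bass: a sixth above F in Eb minor is Db.
The chord tones are F, Ab, Cb, Db, giving Db dominant seventh.

Db dominant seventh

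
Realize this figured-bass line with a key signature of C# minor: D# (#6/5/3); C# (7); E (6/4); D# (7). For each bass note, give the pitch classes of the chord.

D# (#6/5/3): D#, F#, A, B#.
C# (7/5/3): C#, E, G#, B.
E (6/4): E, A, C#.
D# (7/5/3): D#, F#, A, C#.

D#, F#, A, B# | C#, E, G#, B | E, A, C# | D#, F#, A, C#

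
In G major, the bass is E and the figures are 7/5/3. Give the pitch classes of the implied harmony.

E, G, B, D

A third above E in this key is G.
A fifth above E in this key is B.
A seventh above E in this key is D.
Together with the bass E, this spells E minor seventh in root position.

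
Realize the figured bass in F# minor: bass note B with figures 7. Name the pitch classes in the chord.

The written figures 7 are shorthand for 7/5/3: the 5/3 are implied.
A third above B in this key is D.
A fifth above B in this key is F#.
A seventh above B in this key is A.
Together with the bass B, this spells B minor seventh in root position.

B, D, F#, A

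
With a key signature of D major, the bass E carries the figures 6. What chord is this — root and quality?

The figures 6 indicate a triad in first inversion.
In first inversion the root lies a sixth above the bass: a sixth above E in D major is C#.
The chord tones are E, G, C#, giving C# diminished.

C# diminished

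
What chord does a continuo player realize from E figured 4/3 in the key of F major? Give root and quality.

The figures 4/3 indicate a seventh chord in second inversion.
In second inversion the root lies a fourth above the bass: a fourth above E in F major is A.
The chord tones are E, G, A, C, giving A minor seventh.

A minor seventh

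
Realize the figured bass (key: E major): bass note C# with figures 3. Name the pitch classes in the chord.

C#, E, G#

The written figures 3 are shorthand for 5/3: the 5 is implied.
A third above C# in this key is E.
A fifth above C# in this key is G#.
Together with the bass C#, this spells C# minor in root position.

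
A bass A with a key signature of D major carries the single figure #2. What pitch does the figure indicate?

Counting 1 letter step above A lands on B; in D major, that letter is B.
The #2 figure raises it a semitone, giving B#.

B#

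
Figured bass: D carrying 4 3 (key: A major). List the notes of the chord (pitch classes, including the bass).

D, F#, G#, B

The written figures 4 3 are shorthand for 6/4/3: the 6 is implied.
A third above D in this key is F#.
A fourth above D in this key is G#.
A sixth above D in this key is B.
Together with the bass D, this spells G# half-diminished seventh in second inversion.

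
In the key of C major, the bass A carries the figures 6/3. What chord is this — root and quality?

F major

The figures 6/3 indicate a triad in first inversion.
In first inversion the root lies a sixth above the bass: a sixth above A in C major is F.
The chord tones are A, C, F, giving F major.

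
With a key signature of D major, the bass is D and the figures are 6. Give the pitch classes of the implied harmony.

The written figures 6 are shorthand for 6/3: the 3 is implied.
A third above D in this key is F#.
A sixth above D in this key is B.
Together with the bass D, this spells B minor in first inversion.

D, F#, B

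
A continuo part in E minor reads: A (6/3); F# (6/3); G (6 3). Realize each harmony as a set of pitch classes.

A (6/3): A, C, F#.
F# (6/3): F#, A, D.
G (6/3): G, B, E.

A, C, F# | F#, A, D | G, B, E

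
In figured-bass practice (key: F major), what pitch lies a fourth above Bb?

Counting 3 letter steps above Bb lands on E; in F major, that letter is E.

E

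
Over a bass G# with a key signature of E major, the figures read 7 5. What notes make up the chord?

G#, B, D#, F#

The written figures 7 5 are shorthand for 7/5/3: the 3 is implied.
A third above G# in this key is B.
A fifth above G# in this key is D#.
A seventh above G# in this key is F#.
Together with the bass G#, this spells G# minor seventh in root position.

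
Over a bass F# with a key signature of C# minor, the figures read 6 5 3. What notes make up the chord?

F#, A, C#, D#

A third above F# in this key is A.
A fifth above F# in this key is C#.
A sixth above F# in this key is D#.
Together with the bass F#, this spells D# half-diminished seventh in first inversion.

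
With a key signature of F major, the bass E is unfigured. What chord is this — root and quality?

E diminished

An unfigured bass indicates a triad in root position.
In root position the bass is the root, so the root is E.
The chord tones are E, G, Bb, giving E diminished.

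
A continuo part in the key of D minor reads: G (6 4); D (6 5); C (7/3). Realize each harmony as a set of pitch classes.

G (6/4): G, C, E.
D (6/5/3): D, F, A, Bb.
C (7/5/3): C, E, G, Bb.

G, C, E | D, F, A, Bb | C, E, G, Bb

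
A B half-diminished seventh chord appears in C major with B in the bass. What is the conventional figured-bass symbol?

B is the root of B half-diminished seventh, so the chord is in root position.
A seventh chord in root position is figured 7/5/3, conventionally abbreviated 7.

7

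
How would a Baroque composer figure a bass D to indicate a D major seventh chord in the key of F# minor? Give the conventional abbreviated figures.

7

D is the root of D major seventh, so the chord is in root position.
A seventh chord in root position is figured 7/5/3, conventionally abbreviated 7.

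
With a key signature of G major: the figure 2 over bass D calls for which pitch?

E

Counting 1 letter step above D lands on E; in G major, that letter is E.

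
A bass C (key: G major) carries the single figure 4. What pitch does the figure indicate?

Counting 3 letter steps above C lands on F; in G major, that letter is F#.

F#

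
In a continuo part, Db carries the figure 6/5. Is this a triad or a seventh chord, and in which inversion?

6/5 is shorthand for 6/5/3.
Intervals of 6/5/3 above the bass form a seventh chord; the bass is the third, so this is first inversion.

seventh chord, first inversion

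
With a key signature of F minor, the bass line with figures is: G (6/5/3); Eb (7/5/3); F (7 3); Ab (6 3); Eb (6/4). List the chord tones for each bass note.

G, Bb, Db, Eb | Eb, G, Bb, Db | F, Ab, C, Eb | Ab, C, F | Eb, Ab, C

G (6/5/3): G, Bb, Db, Eb.
Eb (7/5/3): Eb, G, Bb, Db.
F (7/5/3): F, Ab, C, Eb.
Ab (6/3): Ab, C, F.
Eb (6/4): Eb, Ab, C.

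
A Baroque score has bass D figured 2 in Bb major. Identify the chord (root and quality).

Eb major seventh

The figures 2 indicate a seventh chord in third inversion.
In third inversion the root lies a second above the bass: a second above D in Bb major is Eb.
The chord tones are D, Eb, G, Bb, giving Eb major seventh.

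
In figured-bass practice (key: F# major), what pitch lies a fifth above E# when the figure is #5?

Counting 4 letter steps above E# lands on B; in F# major, that letter is B.
The #5 figure raises it a semitone, giving B#.

B#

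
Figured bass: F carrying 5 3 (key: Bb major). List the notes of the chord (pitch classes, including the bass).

A third above F in this key is A.
A fifth above F in this key is C.
Together with the bass F, this spells F major in root position.

F, A, C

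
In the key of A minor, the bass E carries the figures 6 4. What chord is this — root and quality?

The figures 6 4 indicate a triad in second inversion.
In second inversion the root lies a fourth above the bass: a fourth above E in A minor is A.
The chord tones are E, A, C, giving A minor.

A minor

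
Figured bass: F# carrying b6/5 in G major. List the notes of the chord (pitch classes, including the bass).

F#, A, C, Db

The written figures b6/5 are shorthand for 6/5/3: the 3 is implied.
A third above F# in this key is A.
A fifth above F# in this key is C.
A sixth above F# in this key is D, lowered to Db by the flat.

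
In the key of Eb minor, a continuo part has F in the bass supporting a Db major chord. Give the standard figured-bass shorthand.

6

F is the third of Db major, so the chord is in first inversion.
A triad in first inversion is figured 6/3, conventionally abbreviated 6.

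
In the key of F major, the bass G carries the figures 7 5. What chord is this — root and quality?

The figures 7 5 indicate a seventh chord in root position.
In root position the bass is the root, so the root is G.
The chord tones are G, Bb, D, F, giving G minor seventh.

G minor seventh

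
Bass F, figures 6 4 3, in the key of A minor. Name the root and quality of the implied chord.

The figures 6 4 3 indicate a seventh chord in second inversion.
In second inversion the root lies a fourth above the bass: a fourth above F in A minor is B.
The chord tones are F, A, B, D, giving B half-diminished seventh.

B half-diminished seventh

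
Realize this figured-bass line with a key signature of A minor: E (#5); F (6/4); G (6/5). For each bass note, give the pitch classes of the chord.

E (#5/3): E, G, B#.
F (6/4): F, B, D.
G (6/5/3): G, B, D, E.

E, G, B# | F, B, D | G, B, D, E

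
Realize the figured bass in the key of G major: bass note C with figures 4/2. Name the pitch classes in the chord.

C, D, F#, A

The written figures 4/2 are shorthand for 6/4/2: the 6 is implied.
A second above C in this key is D.
A fourth above C in this key is F#.
A sixth above C in this key is A.
Together with the bass C, this spells D dominant seventh in third inversion.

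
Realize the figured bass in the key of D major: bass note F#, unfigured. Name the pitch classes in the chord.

An unfigured bass implies 5/3.
A third above F# in this key is A.
A fifth above F# in this key is C#.
Together with the bass F#, this spells F# minor in root position.

F#, A, C#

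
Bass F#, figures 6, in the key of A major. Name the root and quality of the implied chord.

The figures 6 indicate a triad in first inversion.
In first inversion the root lies a sixth above the bass: a sixth above F# in A major is D.
The chord tones are F#, A, D, giving D major.

D major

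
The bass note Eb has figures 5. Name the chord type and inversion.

5 is shorthand for 5/3.
Intervals of 5/3 above the bass form a triad; the bass is the root, so this is root position.

triad, root position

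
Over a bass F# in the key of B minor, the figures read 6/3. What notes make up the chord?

A third above F# in this key is A.
A sixth above F# in this key is D.
Together with the bass F#, this spells D major in first inversion.

F#, A, D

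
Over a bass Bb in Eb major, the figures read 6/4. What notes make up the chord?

Bb, Eb, G

A fourth above Bb in this key is Eb.
A sixth above Bb in this key is G.
Together with the bass Bb, this spells Eb major in second inversion.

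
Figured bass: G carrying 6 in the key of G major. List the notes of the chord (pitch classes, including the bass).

The written figures 6 are shorthand for 6/3: the 3 is implied.
A third above G in this key is B.
A sixth above G in this key is E.
Together with the bass G, this spells E minor in first inversion.

G, B, E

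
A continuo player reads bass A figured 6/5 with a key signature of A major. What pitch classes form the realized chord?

A, C#, E, F#

The written figures 6/5 are shorthand for 6/5/3: the 3 is implied.
A third above A in this key is C#.
A fifth above A in this key is E.
A sixth above A in this key is F#.
Together with the bass A, this spells F# minor seventh in first inversion.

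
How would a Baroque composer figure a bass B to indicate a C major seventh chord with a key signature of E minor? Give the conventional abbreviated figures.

B is the seventh of C major seventh, so the chord is in third inversion.
A seventh chord in third inversion is figured 6/4/2, conventionally abbreviated 4/2.

4/2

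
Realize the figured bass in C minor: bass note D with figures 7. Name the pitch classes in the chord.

The written figures 7 are shorthand for 7/5/3: the 5/3 are implied.
A third above D in this key is F.
A fifth above D in this key is Ab.
A seventh above D in this key is C.
Together with the bass D, this spells D half-diminished seventh in root position.

D, F, Ab, C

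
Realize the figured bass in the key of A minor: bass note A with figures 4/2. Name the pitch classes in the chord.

The written figures 4/2 are shorthand for 6/4/2: the 6 is implied.
A second above A in this key is B.
A fourth above A in this key is D.
A sixth above A in this key is F.
Together with the bass A, this spells B half-diminished seventh in third inversion.

A, B, D, F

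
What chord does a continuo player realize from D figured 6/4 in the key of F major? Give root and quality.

G minor

The figures 6/4 indicate a triad in second inversion.
In second inversion the root lies a fourth above the bass: a fourth above D in F major is G.
The chord tones are D, G, Bb, giving G minor.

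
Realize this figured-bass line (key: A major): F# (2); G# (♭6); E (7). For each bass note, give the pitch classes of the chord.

F#, G#, B, D | G#, B, Eb | E, G#, B, D

F# (6/4/2): F#, G#, B, D.
G# (b6/3): G#, B, Eb.
E (7/5/3): E, G#, B, D.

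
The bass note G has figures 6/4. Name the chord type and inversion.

Intervals of 6/4 above the bass form a triad; the bass is the fifth, so this is second inversion.

triad, second inversion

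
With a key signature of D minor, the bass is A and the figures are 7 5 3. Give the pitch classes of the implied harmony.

A, C, E, G

A third above A in this key is C.
A fifth above A in this key is E.
A seventh above A in this key is G.
Together with the bass A, this spells A minor seventh in root position.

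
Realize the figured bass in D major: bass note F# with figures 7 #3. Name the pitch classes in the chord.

F#, A#, C#, E

The written figures 7 #3 are shorthand for 7/5/3: the 5 is implied.
A third above F# in this key is A, raised to A# by the sharp.
A fifth above F# in this key is C#.
A seventh above F# in this key is E.
Together with the bass F#, this spells F# dominant seventh in root position.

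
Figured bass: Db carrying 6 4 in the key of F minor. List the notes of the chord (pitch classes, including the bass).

Db, G, Bb

A fourth above Db in this key is G.
A sixth above Db in this key is Bb.
Together with the bass Db, this spells G diminished in second inversion.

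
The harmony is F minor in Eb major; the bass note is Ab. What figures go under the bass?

Ab is the third of F minor, so the chord is in first inversion.
A triad in first inversion is figured 6/3, conventionally abbreviated 6.

6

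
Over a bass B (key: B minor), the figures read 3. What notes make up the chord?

B, D, F#

The written figures 3 are shorthand for 5/3: the 5 is implied.
A third above B in this key is D.
A fifth above B in this key is F#.
Together with the bass B, this spells B minor in root position.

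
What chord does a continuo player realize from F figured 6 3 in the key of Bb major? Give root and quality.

D minor

The figures 6 3 indicate a triad in first inversion.
In first inversion the root lies a sixth above the bass: a sixth above F in Bb major is D.
The chord tones are F, A, D, giving D minor.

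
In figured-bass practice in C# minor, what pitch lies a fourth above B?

E

Counting 3 letter steps above B lands on E; in C# minor, that letter is E.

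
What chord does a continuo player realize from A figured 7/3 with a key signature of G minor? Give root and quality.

The figures 7/3 indicate a seventh chord in root position.
In root position the bass is the root, so the root is A.
The chord tones are A, C, Eb, G, giving A half-diminished seventh.

A half-diminished seventh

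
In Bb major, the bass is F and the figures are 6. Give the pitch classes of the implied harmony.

F, A, D

The written figures 6 are shorthand for 6/3: the 3 is implied.
A third above F in this key is A.
A sixth above F in this key is D.
Together with the bass F, this spells D minor in first inversion.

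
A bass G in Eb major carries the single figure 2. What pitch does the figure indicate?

Ab

Counting 1 letter step above G lands on A; in Eb major, that letter is Ab.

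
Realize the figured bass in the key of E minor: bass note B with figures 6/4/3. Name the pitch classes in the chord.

B, D, E, G

A third above B in this key is D.
A fourth above B in this key is E.
A sixth above B in this key is G.
Together with the bass B, this spells E minor seventh in second inversion.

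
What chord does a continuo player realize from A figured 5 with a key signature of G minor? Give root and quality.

The figures 5 indicate a triad in root position.
In root position the bass is the root, so the root is A.
The chord tones are A, C, Eb, giving A diminished.

A diminished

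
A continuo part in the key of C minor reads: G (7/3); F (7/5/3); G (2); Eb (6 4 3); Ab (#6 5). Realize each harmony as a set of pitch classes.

G (7/5/3): G, Bb, D, F.
F (7/5/3): F, Ab, C, Eb.
G (6/4/2): G, Ab, C, Eb.
Eb (6/4/3): Eb, G, Ab, C.
Ab (#6/5/3): Ab, C, Eb, F#.

G, Bb, D, F | F, Ab, C, Eb | G, Ab, C, Eb | Eb, G, Ab, C | Ab, C, Eb, F#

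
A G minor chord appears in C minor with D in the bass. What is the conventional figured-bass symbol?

D is the fifth of G minor, so the chord is in second inversion.
A triad in second inversion is figured 6/4, conventionally abbreviated 6/4.

6/4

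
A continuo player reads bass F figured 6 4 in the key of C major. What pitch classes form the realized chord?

A fourth above F in this key is B.
A sixth above F in this key is D.
Together with the bass F, this spells B diminished in second inversion.

F, B, D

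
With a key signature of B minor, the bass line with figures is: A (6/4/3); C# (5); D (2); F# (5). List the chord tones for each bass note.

A, C#, D, F# | C#, E, G | D, E, G, B | F#, A, C#

A (6/4/3): A, C#, D, F#.
C# (5/3): C#, E, G.
D (6/4/2): D, E, G, B.
F# (5/3): F#, A, C#.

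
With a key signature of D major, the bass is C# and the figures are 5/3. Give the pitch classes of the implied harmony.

C#, E, G

A third above C# in this key is E.
A fifth above C# in this key is G.
Together with the bass C#, this spells C# diminished in root position.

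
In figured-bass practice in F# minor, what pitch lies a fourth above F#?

B

Counting 3 letter steps above F# lands on B; in F# minor, that letter is B.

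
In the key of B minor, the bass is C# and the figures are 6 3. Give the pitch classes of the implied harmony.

C#, E, A

A third above C# in this key is E.
A sixth above C# in this key is A.
Together with the bass C#, this spells A major in first inversion.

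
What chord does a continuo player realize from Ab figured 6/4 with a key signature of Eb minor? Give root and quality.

The figures 6/4 indicate a triad in second inversion.
In second inversion the root lies a fourth above the bass: a fourth above Ab in Eb minor is Db.
The chord tones are Ab, Db, F, giving Db major.

Db major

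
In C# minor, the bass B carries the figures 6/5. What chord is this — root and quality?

G# minor seventh

The figures 6/5 indicate a seventh chord in first inversion.
In first inversion the root lies a sixth above the bass: a sixth above B in C# minor is G#.
The chord tones are B, D#, F#, G#, giving G# minor seventh.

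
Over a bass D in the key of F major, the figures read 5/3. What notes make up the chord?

D, F, A

A third above D in this key is F.
A fifth above D in this key is A.
Together with the bass D, this spells D minor in root position.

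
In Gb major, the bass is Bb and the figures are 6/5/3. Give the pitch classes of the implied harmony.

Bb, Db, F, Gb

A third above Bb in this key is Db.
A fifth above Bb in this key is F.
A sixth above Bb in this key is Gb.
Together with the bass Bb, this spells Gb major seventh in first inversion.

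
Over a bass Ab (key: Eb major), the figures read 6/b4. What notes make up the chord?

Ab, Db, F

A fourth above Ab in this key is D, lowered to Db by the flat.
A sixth above Ab in this key is F.
Together with the bass Ab, this spells Db major in second inversion.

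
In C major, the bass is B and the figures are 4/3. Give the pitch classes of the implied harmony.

B, D, E, G

The written figures 4/3 are shorthand for 6/4/3: the 6 is implied.
A third above B in this key is D.
A fourth above B in this key is E.
A sixth above B in this key is G.
Together with the bass B, this spells E minor seventh in second inversion.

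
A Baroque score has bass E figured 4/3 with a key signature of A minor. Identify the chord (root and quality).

A minor seventh

The figures 4/3 indicate a seventh chord in second inversion.
In second inversion the root lies a fourth above the bass: a fourth above E in A minor is A.
The chord tones are E, G, A, C, giving A minor seventh.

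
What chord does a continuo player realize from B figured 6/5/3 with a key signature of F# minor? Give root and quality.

G# half-diminished seventh

The figures 6/5/3 indicate a seventh chord in first inversion.
In first inversion the root lies a sixth above the bass: a sixth above B in F# minor is G#.
The chord tones are B, D, F#, G#, giving G# half-diminished seventh.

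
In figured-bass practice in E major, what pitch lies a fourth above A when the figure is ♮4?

Counting 3 letter steps above A lands on D; in E major, that letter is D#.
The ♮4 figure makes it natural, giving D.

D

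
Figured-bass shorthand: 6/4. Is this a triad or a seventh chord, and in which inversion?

triad, second inversion

Intervals of 6/4 above the bass form a triad; the bass is the fifth, so this is second inversion.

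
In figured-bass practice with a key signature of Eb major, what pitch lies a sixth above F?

D

Counting 5 letter steps above F lands on D; in Eb major, that letter is D.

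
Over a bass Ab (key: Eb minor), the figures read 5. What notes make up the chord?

Ab, Cb, Eb

The written figures 5 are shorthand for 5/3: the 3 is implied.
A third above Ab in this key is Cb.
A fifth above Ab in this key is Eb.
Together with the bass Ab, this spells Ab minor in root position.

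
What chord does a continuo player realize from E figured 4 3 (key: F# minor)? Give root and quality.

A major seventh

The figures 4 3 indicate a seventh chord in second inversion.
In second inversion the root lies a fourth above the bass: a fourth above E in F# minor is A.
The chord tones are E, G#, A, C#, giving A major seventh.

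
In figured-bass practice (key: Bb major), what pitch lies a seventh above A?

Counting 6 letter steps above A lands on G; in Bb major, that letter is G.

G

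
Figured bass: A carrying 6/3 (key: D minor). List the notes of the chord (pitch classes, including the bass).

A third above A in this key is C.
A sixth above A in this key is F.
Together with the bass A, this spells F major in first inversion.

A, C, F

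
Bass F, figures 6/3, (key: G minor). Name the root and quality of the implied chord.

The figures 6/3 indicate a triad in first inversion.
In first inversion the root lies a sixth above the bass: a sixth above F in G minor is D.
The chord tones are F, A, D, giving D minor.

D minor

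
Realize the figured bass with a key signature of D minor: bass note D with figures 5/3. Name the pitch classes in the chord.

D, F, A

A third above D in this key is F.
A fifth above D in this key is A.
Together with the bass D, this spells D minor in root position.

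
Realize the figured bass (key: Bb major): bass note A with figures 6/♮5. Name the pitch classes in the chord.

A, C, E, F

The written figures 6/♮5 are shorthand for 6/5/3: the 3 is implied.
A third above A in this key is C.
A fifth above A in this key is Eb, made natural (E) by the ♮ figure.
A sixth above A in this key is F.
Together with the bass A, this spells F major seventh in first inversion.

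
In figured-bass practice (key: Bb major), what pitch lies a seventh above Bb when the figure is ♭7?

Counting 6 letter steps above Bb lands on A; in Bb major, that letter is A.
The b7 figure lowers it a semitone, giving Ab.

Ab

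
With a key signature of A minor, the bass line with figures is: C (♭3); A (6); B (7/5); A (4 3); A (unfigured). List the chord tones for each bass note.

C (5/b3): C, Eb, G.
A (6/3): A, C, F.
B (7/5/3): B, D, F, A.
A (6/4/3): A, C, D, F.
A (5/3): A, C, E.

C, Eb, G | A, C, F | B, D, F, A | A, C, D, F | A, C, E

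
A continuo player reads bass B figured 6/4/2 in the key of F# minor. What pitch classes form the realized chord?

A second above B in this key is C#.
A fourth above B in this key is E.
A sixth above B in this key is G#.
Together with the bass B, this spells C# minor seventh in third inversion.

B, C#, E, G#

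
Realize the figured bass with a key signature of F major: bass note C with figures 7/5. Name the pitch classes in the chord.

The written figures 7/5 are shorthand for 7/5/3: the 3 is implied.
A third above C in this key is E.
A fifth above C in this key is G.
A seventh above C in this key is Bb.
Together with the bass C, this spells C dominant seventh in root position.

C, E, G, Bb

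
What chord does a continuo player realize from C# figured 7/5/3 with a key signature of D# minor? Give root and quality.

The figures 7/5/3 indicate a seventh chord in root position.
In root position the bass is the root, so the root is C#.
The chord tones are C#, E#, G#, B, giving C# dominant seventh.

C# dominant seventh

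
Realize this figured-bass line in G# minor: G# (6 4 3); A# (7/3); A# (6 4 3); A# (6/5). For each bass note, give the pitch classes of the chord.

G# (6/4/3): G#, B, C#, E.
A# (7/5/3): A#, C#, E, G#.
A# (6/4/3): A#, C#, D#, F#.
A# (6/5/3): A#, C#, E, F#.

G#, B, C#, E | A#, C#, E, G# | A#, C#, D#, F# | A#, C#, E, F#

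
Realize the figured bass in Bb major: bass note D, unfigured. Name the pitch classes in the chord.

D, F, A

An unfigured bass implies 5/3.
A third above D in this key is F.
A fifth above D in this key is A.
Together with the bass D, this spells D minor in root position.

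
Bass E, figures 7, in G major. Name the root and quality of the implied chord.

The figures 7 indicate a seventh chord in root position.
In root position the bass is the root, so the root is E.
The chord tones are E, G, B, D, giving E minor seventh.

E minor seventh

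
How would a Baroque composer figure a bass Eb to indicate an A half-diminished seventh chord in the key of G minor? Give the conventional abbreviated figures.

Eb is the fifth of A half-diminished seventh, so the chord is in second inversion.
A seventh chord in second inversion is figured 6/4/3, conventionally abbreviated 4/3.

4/3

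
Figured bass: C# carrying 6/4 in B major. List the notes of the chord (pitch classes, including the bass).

A fourth above C# in this key is F#.
A sixth above C# in this key is A#.
Together with the bass C#, this spells F# major in second inversion.

C#, F#, A#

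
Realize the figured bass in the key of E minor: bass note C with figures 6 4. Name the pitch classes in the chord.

C, F#, A

A fourth above C in this key is F#.
A sixth above C in this key is A.
Together with the bass C, this spells F# diminished in second inversion.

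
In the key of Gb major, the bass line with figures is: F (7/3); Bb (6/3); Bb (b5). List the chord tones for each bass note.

F, Ab, Cb, Eb | Bb, Db, Gb | Bb, Db, Fb

F (7/5/3): F, Ab, Cb, Eb.
Bb (6/3): Bb, Db, Gb.
Bb (b5/3): Bb, Db, Fb.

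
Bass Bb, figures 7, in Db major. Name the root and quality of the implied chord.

Bb minor seventh

The figures 7 indicate a seventh chord in root position.
In root position the bass is the root, so the root is Bb.
The chord tones are Bb, Db, F, Ab, giving Bb minor seventh.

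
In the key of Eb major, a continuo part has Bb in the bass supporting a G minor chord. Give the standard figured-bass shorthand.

Bb is the third of G minor, so the chord is in first inversion.
A triad in first inversion is figured 6/3, conventionally abbreviated 6.

6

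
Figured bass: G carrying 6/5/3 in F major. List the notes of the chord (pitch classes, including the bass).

G, Bb, D, E

A third above G in this key is Bb.
A fifth above G in this key is D.
A sixth above G in this key is E.
Together with the bass G, this spells E half-diminished seventh in first inversion.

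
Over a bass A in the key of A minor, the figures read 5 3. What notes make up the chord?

A third above A in this key is C.
A fifth above A in this key is E.
Together with the bass A, this spells A minor in root position.

A, C, E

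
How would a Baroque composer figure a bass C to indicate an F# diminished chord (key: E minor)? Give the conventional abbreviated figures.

6/4

C is the fifth of F# diminished, so the chord is in second inversion.
A triad in second inversion is figured 6/4, conventionally abbreviated 6/4.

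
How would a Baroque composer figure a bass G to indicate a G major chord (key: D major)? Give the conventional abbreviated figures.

G is the root of G major, so the chord is in root position.
A triad in root position is figured 5/3, conventionally abbreviated (no figures — root-position triad).

no figures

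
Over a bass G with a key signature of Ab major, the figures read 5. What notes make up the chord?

The written figures 5 are shorthand for 5/3: the 3 is implied.
A third above G in this key is Bb.
A fifth above G in this key is Db.
Together with the bass G, this spells G diminished in root position.

G, Bb, Db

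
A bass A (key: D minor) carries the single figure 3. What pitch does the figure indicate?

Counting 2 letter steps above A lands on C; in D minor, that letter is C.

C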